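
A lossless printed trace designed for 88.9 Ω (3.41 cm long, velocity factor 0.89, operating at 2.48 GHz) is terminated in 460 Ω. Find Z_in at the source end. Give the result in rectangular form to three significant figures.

Z_in ≈ 20.4 + j37.9 Ω

λ = v/f = 0.89·c / 2.48 GHz = 0.108 m
βl = 2π·l/λ = 2π × 0.317 = 114°
tan(βl) = tan(114°) = -2.24
Z_in = Z_0·(Z_L + jZ_0·tanβl)/(Z_0 + jZ_L·tanβl)
     = 88.9·(460 − j199)/(88.9 − j1030)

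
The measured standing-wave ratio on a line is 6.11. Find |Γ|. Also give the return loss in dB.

|Γ| = (S − 1)/(S + 1) = (6.11 − 1)/(6.11 + 1) = 5.11/7.11
RL = −20·log₁₀|Γ| = −20·log₁₀(0.719)

|Γ| ≈ 0.719; return loss ≈ 2.87 dB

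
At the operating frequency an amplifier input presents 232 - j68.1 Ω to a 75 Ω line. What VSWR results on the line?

VSWR ≈ 3.39

Γ = (Z_L − Z_0)/(Z_L + Z_0) = (157 − j68.1)/(307 − j68.1)
|Γ| = 171/314 = 0.544
VSWR = (1 + |Γ|)/(1 − |Γ|) = 1.54/0.456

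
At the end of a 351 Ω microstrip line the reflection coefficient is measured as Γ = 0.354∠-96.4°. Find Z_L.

Z_L ≈ 255 − j205 Ω

Z_L = Z_0·(1 + Γ)/(1 − Γ) = 351·(0.961 − j0.352)/(1.04 + j0.352)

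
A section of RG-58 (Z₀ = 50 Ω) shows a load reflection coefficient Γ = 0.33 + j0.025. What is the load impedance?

Z_L = Z_0·(1 + Γ)/(1 − Γ) = 50·(1.33 + j0.025)/(0.67 − j0.025)

Z_L ≈ 99 + j5.56 Ω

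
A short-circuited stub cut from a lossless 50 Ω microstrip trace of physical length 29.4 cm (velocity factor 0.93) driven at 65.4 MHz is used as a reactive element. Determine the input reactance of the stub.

λ = v/f = 0.93·c / 65.4 MHz = 4.27 m
βl = 2π·l/λ = 2π × 0.0689 = 24.8°
tan(βl) = 0.462
For a short-circuited stub, Z_in = jZ_0·tan(βl)

X_in ≈ 23.1 Ω (inductive)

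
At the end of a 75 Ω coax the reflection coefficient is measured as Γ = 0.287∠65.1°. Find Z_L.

Z_L ≈ 81.9 + j46.4 Ω

Z_L = Z_0·(1 + Γ)/(1 − Γ) = 75·(1.12 + j0.26)/(0.879 − j0.26)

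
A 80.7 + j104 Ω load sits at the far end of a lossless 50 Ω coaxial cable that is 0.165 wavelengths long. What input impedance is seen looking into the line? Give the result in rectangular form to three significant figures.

βl = 2π × 0.165 = 59.4°
tan(βl) = tan(59.4°) = 1.69
Z_in = Z_0·(Z_L + jZ_0·tanβl)/(Z_0 + jZ_L·tanβl)
     = 50·(80.7 + j189)/(-126 + j136)

Z_in ≈ 22.6 − j50.4 Ω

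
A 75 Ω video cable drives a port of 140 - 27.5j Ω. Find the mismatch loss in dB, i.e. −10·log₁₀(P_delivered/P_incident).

Γ = (65 − j27.5)/(215 − j27.5), |Γ| = 0.326
|Γ|² = 0.106, so P_del/P_inc = 1 − |Γ|² = 0.894
ML = −10·log₁₀(1 − |Γ|²)

mismatch loss ≈ 0.487 dB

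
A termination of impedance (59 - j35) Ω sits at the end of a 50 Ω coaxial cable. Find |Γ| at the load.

|Γ| ≈ 0.316

Γ = (Z_L − Z_0)/(Z_L + Z_0) = (9 − j35)/(109 − j35)
|Γ| = 36.1/114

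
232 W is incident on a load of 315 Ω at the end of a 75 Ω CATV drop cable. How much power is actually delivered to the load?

Γ = (315 − 75)/(315 + 75) = 0.615
|Γ|² = 0.379
P_refl = |Γ|²·P_inc = 87.9 W, P_del = (1 − |Γ|²)·P_inc = 144 W

P_delivered ≈ 144 W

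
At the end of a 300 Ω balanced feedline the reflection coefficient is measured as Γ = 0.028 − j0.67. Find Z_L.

Z_L = Z_0·(1 + Γ)/(1 − Γ) = 300·(1.03 − j0.67)/(0.972 + j0.67)

Z_L ≈ 118 − j288 Ω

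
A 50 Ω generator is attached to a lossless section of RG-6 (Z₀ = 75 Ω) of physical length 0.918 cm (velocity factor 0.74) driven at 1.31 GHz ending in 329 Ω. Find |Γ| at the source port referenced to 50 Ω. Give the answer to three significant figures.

|Γ| ≈ 0.722

λ = v/f = 0.74·c / 1.31 GHz = 0.169 m
βl = 2π·l/λ = 2π × 0.0542 = 19.5°
tan(βl) = 0.354
Z_in = Z_0·(Z_L + jZ_0·tanβl)/(Z_0 + jZ_L·tanβl) = 108 − j142 Ω
Γ_s = (Z_in − Z_s)/(Z_in + Z_s) = (58.5 − j142)/(158 − j142), |Γ_s| = 0.722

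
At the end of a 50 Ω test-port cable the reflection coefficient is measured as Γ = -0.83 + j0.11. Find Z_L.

Z_L ≈ 4.45 + j3.27 Ω

Z_L = Z_0·(1 + Γ)/(1 − Γ) = 50·(0.17 + j0.11)/(1.83 − j0.11)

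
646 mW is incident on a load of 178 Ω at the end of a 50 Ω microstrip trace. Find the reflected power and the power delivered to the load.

Γ = (178 − 50)/(178 + 50) = 0.561
|Γ|² = 0.315
P_refl = |Γ|²·P_inc = 204 mW, P_del = (1 − |Γ|²)·P_inc = 442 mW

P_reflected ≈ 204 mW; P_delivered ≈ 442 mW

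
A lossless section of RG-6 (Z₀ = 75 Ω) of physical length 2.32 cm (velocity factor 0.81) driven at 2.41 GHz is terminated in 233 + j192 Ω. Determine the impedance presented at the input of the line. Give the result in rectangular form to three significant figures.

λ = v/f = 0.81·c / 2.41 GHz = 0.101 m
βl = 2π·l/λ = 2π × 0.23 = 82.8°
tan(βl) = tan(82.8°) = 7.95
Z_in = Z_0·(Z_L + jZ_0·tanβl)/(Z_0 + jZ_L·tanβl)
     = 75·(233 + j788)/(-1450 + j1850)

Z_in ≈ 15.2 − j21.3 Ω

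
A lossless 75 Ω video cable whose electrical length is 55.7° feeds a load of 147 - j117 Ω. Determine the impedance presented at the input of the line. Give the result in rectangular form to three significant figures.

tan(βl) = tan(55.7°) = 1.47
Z_in = Z_0·(Z_L + jZ_0·tanβl)/(Z_0 + jZ_L·tanβl)
     = 75·(147 − j7.05)/(247 + j215)

Z_in ≈ 24.3 − j23.4 Ω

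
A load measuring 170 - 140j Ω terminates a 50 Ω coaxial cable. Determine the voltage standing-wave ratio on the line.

Γ = (Z_L − Z_0)/(Z_L + Z_0) = (120 − j140)/(220 − j140)
|Γ| = 184/261 = 0.707
VSWR = (1 + |Γ|)/(1 − |Γ|) = 1.71/0.293

VSWR ≈ 5.83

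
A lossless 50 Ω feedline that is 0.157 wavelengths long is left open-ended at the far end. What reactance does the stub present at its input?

X_in ≈ -33.1 Ω (capacitive)

βl = 2π × 0.157 = 56.5°
tan(βl) = 1.51
For an open-ended stub, Z_in = −jZ_0·cot(βl) = −jZ_0/tan(βl)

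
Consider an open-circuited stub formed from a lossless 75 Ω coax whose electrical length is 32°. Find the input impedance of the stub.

tan(βl) = 0.625
For an open-circuited stub, Z_in = −jZ_0·cot(βl) = −jZ_0/tan(βl)

Z_in ≈ −j120 Ω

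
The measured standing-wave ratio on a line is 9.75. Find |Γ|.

|Γ| ≈ 0.814

|Γ| = (S − 1)/(S + 1) = (9.75 − 1)/(9.75 + 1) = 8.75/10.8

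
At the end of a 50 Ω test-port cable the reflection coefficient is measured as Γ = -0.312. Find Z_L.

Z_L = Z_0·(1 + Γ)/(1 − Γ) = 50·(0.688)/(1.31)

Z_L ≈ 26.2 Ω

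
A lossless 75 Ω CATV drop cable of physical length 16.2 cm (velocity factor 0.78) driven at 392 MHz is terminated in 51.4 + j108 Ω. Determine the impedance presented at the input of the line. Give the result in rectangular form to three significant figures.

λ = v/f = 0.78·c / 392 MHz = 0.597 m
βl = 2π·l/λ = 2π × 0.271 = 97.7°
tan(βl) = tan(97.7°) = -7.4
Z_in = Z_0·(Z_L + jZ_0·tanβl)/(Z_0 + jZ_L·tanβl)
     = 75·(51.4 − j447)/(874 − j380)

Z_in ≈ 17.7 − j30.6 Ω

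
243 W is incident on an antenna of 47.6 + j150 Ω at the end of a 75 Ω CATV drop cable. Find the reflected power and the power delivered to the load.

|Γ| = |(-27.4 + j150)/(122.6 + j150)| = 0.787
|Γ|² = 0.62
P_refl = |Γ|²·P_inc = 151 W, P_del = (1 − |Γ|²)·P_inc = 92.5 W

P_reflected ≈ 151 W; P_delivered ≈ 92.5 W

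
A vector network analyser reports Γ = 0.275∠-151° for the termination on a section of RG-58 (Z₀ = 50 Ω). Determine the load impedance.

Z_L ≈ 29.7 − j8.56 Ω

Z_L = Z_0·(1 + Γ)/(1 − Γ) = 50·(0.759 − j0.133)/(1.24 + j0.133)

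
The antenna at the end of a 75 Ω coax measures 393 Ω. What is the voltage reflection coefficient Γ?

Γ = (Z_L − Z_0)/(Z_L + Z_0) = (393 − 75)/(393 + 75) = 318/468

Γ = 0.679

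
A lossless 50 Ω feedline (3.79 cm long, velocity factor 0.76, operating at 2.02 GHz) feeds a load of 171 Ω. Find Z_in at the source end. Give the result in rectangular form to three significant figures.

Z_in ≈ 19.3 + j26.5 Ω

λ = v/f = 0.76·c / 2.02 GHz = 0.113 m
βl = 2π·l/λ = 2π × 0.336 = 121°
tan(βl) = tan(121°) = -1.67
Z_in = Z_0·(Z_L + jZ_0·tanβl)/(Z_0 + jZ_L·tanβl)
     = 50·(171 − j83.6)/(50 − j286)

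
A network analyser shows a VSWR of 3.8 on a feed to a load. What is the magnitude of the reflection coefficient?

|Γ| ≈ 0.583

|Γ| = (S − 1)/(S + 1) = (3.8 − 1)/(3.8 + 1) = 2.8/4.8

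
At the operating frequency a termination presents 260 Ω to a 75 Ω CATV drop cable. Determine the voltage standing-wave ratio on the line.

VSWR ≈ 3.47

For a purely resistive load, VSWR = R_L/Z_0 or Z_0/R_L (whichever > 1) = 260/75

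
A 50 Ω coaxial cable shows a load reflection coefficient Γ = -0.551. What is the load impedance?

Z_L ≈ 14.5 Ω

Z_L = Z_0·(1 + Γ)/(1 − Γ) = 50·(0.449)/(1.55)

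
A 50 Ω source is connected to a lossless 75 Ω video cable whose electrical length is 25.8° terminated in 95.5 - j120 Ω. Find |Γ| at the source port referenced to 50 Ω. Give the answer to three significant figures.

|Γ| ≈ 0.599

tan(βl) = 0.483
Z_in = Z_0·(Z_L + jZ_0·tanβl)/(Z_0 + jZ_L·tanβl) = 33.4 − j58.8 Ω
Γ_s = (Z_in − Z_s)/(Z_in + Z_s) = (-16.6 − j58.8)/(83.4 − j58.8), |Γ_s| = 0.599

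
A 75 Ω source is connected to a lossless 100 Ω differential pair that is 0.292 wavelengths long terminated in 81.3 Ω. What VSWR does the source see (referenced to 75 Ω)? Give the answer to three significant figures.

VSWR ≈ 1.61

βl = 2π × 0.292 = 105°
tan(βl) = -3.7
Z_in = Z_0·(Z_L + jZ_0·tanβl)/(Z_0 + jZ_L·tanβl) = 119 − j12.5 Ω
Γ_s = (Z_in − Z_s)/(Z_in + Z_s) = (43.9 − j12.5)/(194 − j12.5), |Γ_s| = 0.235
VSWR = (1 + |Γ_s|)/(1 − |Γ_s|)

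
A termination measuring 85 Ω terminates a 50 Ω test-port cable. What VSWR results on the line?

VSWR ≈ 1.7

Γ = (85 − 50)/(85 + 50) = 0.259
VSWR = (1 + 0.259)/(1 − 0.259)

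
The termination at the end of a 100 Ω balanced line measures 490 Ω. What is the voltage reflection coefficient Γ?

Γ = (Z_L − Z_0)/(Z_L + Z_0) = (490 − 100)/(490 + 100) = 390/590

Γ = 0.661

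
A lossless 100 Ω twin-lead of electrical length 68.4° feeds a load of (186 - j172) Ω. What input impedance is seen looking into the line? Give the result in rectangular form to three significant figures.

Z_in ≈ 27.1 − j8.75 Ω

tan(βl) = tan(68.4°) = 2.53
Z_in = Z_0·(Z_L + jZ_0·tanβl)/(Z_0 + jZ_L·tanβl)
     = 100·(186 + j80.6)/(534 + j470)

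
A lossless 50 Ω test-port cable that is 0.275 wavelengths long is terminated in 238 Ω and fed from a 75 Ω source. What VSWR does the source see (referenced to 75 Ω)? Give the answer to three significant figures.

βl = 2π × 0.275 = 99°
tan(βl) = -6.31
Z_in = Z_0·(Z_L + jZ_0·tanβl)/(Z_0 + jZ_L·tanβl) = 10.8 + j7.56 Ω
Γ_s = (Z_in − Z_s)/(Z_in + Z_s) = (-64.2 + j7.56)/(85.8 + j7.56), |Γ_s| = 0.751
VSWR = (1 + |Γ_s|)/(1 − |Γ_s|)

VSWR ≈ 7.05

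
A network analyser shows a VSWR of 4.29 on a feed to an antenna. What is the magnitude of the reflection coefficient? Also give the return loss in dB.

|Γ| = (S − 1)/(S + 1) = (4.29 − 1)/(4.29 + 1) = 3.29/5.29
RL = −20·log₁₀|Γ| = −20·log₁₀(0.622)

|Γ| ≈ 0.622; return loss ≈ 4.13 dB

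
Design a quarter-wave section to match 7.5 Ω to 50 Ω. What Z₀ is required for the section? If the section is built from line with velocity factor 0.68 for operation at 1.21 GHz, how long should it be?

Z_qwt ≈ 19.4 Ω; length ≈ 4.21 cm

Z_qwt = √(Z_0·R_L) = √(50 × 7.5) = √375
λ = 0.68·c/f = 0.169 m, so l = λ/4 = 0.0421 m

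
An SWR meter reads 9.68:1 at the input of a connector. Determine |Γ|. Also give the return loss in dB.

|Γ| = (S − 1)/(S + 1) = (9.68 − 1)/(9.68 + 1) = 8.68/10.7
RL = −20·log₁₀|Γ| = −20·log₁₀(0.813)

|Γ| ≈ 0.813; return loss ≈ 1.8 dB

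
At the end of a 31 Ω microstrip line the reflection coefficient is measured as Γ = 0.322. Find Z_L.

Z_L ≈ 60.4 Ω

Z_L = Z_0·(1 + Γ)/(1 − Γ) = 31·(1.32)/(0.678)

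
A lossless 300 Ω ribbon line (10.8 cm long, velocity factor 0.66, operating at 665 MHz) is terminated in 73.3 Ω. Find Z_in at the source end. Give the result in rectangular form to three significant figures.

Z_in ≈ 160 − j305 Ω

λ = v/f = 0.66·c / 665 MHz = 0.298 m
βl = 2π·l/λ = 2π × 0.363 = 131°
tan(βl) = tan(131°) = -1.17
Z_in = Z_0·(Z_L + jZ_0·tanβl)/(Z_0 + jZ_L·tanβl)
     = 300·(73.3 − j350)/(300 − j85.6)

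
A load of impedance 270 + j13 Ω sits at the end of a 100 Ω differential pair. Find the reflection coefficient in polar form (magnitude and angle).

Γ ≈ 0.461 ∠ 2.36°

Γ = (Z_L − Z_0)/(Z_L + Z_0) = (170 + j13)/(370 + j13)
|Γ| = 170/370 = 0.461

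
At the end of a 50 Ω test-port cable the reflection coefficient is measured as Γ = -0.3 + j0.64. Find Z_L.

Z_L = Z_0·(1 + Γ)/(1 − Γ) = 50·(0.7 + j0.64)/(1.3 − j0.64)

Z_L ≈ 11.9 + j30.5 Ω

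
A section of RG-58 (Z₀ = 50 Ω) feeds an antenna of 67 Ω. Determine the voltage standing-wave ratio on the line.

For a purely resistive load, VSWR = R_L/Z_0 or Z_0/R_L (whichever > 1) = 67/50

VSWR ≈ 1.34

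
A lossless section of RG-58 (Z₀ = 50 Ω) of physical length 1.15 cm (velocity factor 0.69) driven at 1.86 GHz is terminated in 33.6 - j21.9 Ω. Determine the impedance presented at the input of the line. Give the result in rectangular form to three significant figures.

Z_in ≈ 26 + j2.09 Ω

λ = v/f = 0.69·c / 1.86 GHz = 0.111 m
βl = 2π·l/λ = 2π × 0.103 = 37.2°
tan(βl) = tan(37.2°) = 0.759
Z_in = Z_0·(Z_L + jZ_0·tanβl)/(Z_0 + jZ_L·tanβl)
     = 50·(33.6 + j16.1)/(66.6 + j25.5)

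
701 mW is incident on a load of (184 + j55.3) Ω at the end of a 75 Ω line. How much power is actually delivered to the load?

P_delivered ≈ 552 mW

|Γ| = |(109 + j55.3)/(259 + j55.3)| = 0.462
|Γ|² = 0.213
P_refl = |Γ|²·P_inc = 149 mW, P_del = (1 − |Γ|²)·P_inc = 552 mW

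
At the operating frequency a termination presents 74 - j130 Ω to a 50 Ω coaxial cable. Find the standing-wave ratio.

VSWR ≈ 6.57

Γ = (Z_L − Z_0)/(Z_L + Z_0) = (24 − j130)/(124 − j130)
|Γ| = 132/180 = 0.736
VSWR = (1 + |Γ|)/(1 − |Γ|) = 1.74/0.264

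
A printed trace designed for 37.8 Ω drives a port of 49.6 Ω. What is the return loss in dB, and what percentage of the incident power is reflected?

Γ = (49.6 − 37.8)/(49.6 + 37.8) = 0.135
RL = −20·log₁₀(0.135) = 17.4 dB
P_refl/P_inc = |Γ|² = 0.0182

RL ≈ 17.4 dB; 1.82% of incident power reflected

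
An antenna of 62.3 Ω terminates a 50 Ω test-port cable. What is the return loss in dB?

RL ≈ 19.2 dB

Γ = (62.3 − 50)/(62.3 + 50) = 0.11
RL = −20·log₁₀|Γ| = −20·log₁₀(0.11)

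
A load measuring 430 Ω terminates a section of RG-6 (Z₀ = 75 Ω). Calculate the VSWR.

Γ = (430 − 75)/(430 + 75) = 0.703
VSWR = (1 + 0.703)/(1 − 0.703)

VSWR ≈ 5.73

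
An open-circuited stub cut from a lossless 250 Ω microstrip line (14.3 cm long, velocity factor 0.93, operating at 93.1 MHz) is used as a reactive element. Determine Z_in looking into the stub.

λ = v/f = 0.93·c / 93.1 MHz = 3 m
βl = 2π·l/λ = 2π × 0.0477 = 17.2°
tan(βl) = 0.309
For an open-circuited stub, Z_in = −jZ_0·cot(βl) = −jZ_0/tan(βl)

Z_in ≈ −j809 Ω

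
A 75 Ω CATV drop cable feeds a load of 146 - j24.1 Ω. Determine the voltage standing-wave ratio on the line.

VSWR ≈ 2.02

Γ = (Z_L − Z_0)/(Z_L + Z_0) = (71 − j24.1)/(221 − j24.1)
|Γ| = 75/222 = 0.337
VSWR = (1 + |Γ|)/(1 − |Γ|) = 1.34/0.663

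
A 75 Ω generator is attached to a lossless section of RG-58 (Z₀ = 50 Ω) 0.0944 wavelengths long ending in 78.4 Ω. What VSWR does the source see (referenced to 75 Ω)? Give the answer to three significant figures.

βl = 2π × 0.0944 = 34°
tan(βl) = 0.674
Z_in = Z_0·(Z_L + jZ_0·tanβl)/(Z_0 + jZ_L·tanβl) = 53.9 − j23.2 Ω
Γ_s = (Z_in − Z_s)/(Z_in + Z_s) = (-21.1 − j23.2)/(129 − j23.2), |Γ_s| = 0.24
VSWR = (1 + |Γ_s|)/(1 − |Γ_s|)

VSWR ≈ 1.63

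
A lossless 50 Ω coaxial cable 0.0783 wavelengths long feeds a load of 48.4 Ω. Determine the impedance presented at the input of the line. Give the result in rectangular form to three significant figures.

βl = 2π × 0.0783 = 28.2°
tan(βl) = tan(28.2°) = 0.536
Z_in = Z_0·(Z_L + jZ_0·tanβl)/(Z_0 + jZ_L·tanβl)
     = 50·(48.4 + j26.8)/(50 + j25.9)

Z_in ≈ 49.1 + j1.33 Ω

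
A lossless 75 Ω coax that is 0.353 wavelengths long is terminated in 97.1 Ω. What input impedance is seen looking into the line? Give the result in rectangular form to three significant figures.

βl = 2π × 0.353 = 127°
tan(βl) = tan(127°) = -1.32
Z_in = Z_0·(Z_L + jZ_0·tanβl)/(Z_0 + jZ_L·tanβl)
     = 75·(97.1 − j99.2)/(75 − j128)

Z_in ≈ 67.9 + j17.1 Ω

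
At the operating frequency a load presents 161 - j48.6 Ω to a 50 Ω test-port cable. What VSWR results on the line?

VSWR ≈ 3.54

Γ = (Z_L − Z_0)/(Z_L + Z_0) = (111 − j48.6)/(211 − j48.6)
|Γ| = 121/217 = 0.56
VSWR = (1 + |Γ|)/(1 − |Γ|) = 1.56/0.44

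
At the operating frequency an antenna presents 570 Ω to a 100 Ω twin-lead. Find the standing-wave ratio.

For a purely resistive load, VSWR = R_L/Z_0 or Z_0/R_L (whichever > 1) = 570/100

VSWR ≈ 5.7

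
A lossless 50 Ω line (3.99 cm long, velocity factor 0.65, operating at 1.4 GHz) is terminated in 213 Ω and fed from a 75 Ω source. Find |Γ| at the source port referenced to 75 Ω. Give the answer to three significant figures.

|Γ| ≈ 0.723

λ = v/f = 0.65·c / 1.4 GHz = 0.139 m
βl = 2π·l/λ = 2π × 0.286 = 103°
tan(βl) = -4.29
Z_in = Z_0·(Z_L + jZ_0·tanβl)/(Z_0 + jZ_L·tanβl) = 12.3 + j11 Ω
Γ_s = (Z_in − Z_s)/(Z_in + Z_s) = (-62.7 + j11)/(87.3 + j11), |Γ_s| = 0.723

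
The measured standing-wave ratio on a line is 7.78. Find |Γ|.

|Γ| ≈ 0.772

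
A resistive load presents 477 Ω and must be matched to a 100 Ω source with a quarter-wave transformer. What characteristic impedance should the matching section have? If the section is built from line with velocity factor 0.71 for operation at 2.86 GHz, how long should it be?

Z_qwt = √(Z_0·R_L) = √(100 × 477) = √47700
λ = 0.71·c/f = 0.0745 m, so l = λ/4 = 0.0186 m

Z_qwt ≈ 218 Ω; length ≈ 1.86 cm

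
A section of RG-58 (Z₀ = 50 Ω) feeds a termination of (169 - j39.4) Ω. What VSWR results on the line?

VSWR ≈ 3.58

Γ = (Z_L − Z_0)/(Z_L + Z_0) = (119 − j39.4)/(219 − j39.4)
|Γ| = 125/223 = 0.563
VSWR = (1 + |Γ|)/(1 − |Γ|) = 1.56/0.437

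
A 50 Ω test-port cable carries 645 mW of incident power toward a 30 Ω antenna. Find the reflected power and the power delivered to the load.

P_reflected ≈ 40.3 mW; P_delivered ≈ 605 mW

Γ = (30 − 50)/(30 + 50) = -0.25
|Γ|² = 0.0625
P_refl = |Γ|²·P_inc = 40.3 mW, P_del = (1 − |Γ|²)·P_inc = 605 mW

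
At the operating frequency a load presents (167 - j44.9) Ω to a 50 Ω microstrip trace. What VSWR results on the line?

Γ = (Z_L − Z_0)/(Z_L + Z_0) = (117 − j44.9)/(217 − j44.9)
|Γ| = 125/222 = 0.566
VSWR = (1 + |Γ|)/(1 − |Γ|) = 1.57/0.434

VSWR ≈ 3.6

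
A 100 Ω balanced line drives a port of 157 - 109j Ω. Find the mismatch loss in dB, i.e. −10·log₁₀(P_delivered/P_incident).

mismatch loss ≈ 0.937 dB

Γ = (57 − j109)/(257 − j109), |Γ| = 0.441
|Γ|² = 0.194, so P_del/P_inc = 1 − |Γ|² = 0.806
ML = −10·log₁₀(1 − |Γ|²)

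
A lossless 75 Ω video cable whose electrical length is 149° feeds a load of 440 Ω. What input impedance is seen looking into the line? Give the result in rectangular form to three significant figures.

tan(βl) = tan(149°) = -0.601
Z_in = Z_0·(Z_L + jZ_0·tanβl)/(Z_0 + jZ_L·tanβl)
     = 75·(440 − j45.1)/(75 − j264)

Z_in ≈ 44.6 + j112 Ω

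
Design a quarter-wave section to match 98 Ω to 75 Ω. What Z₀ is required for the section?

Z_qwt = √(Z_0·R_L) = √(75 × 98) = √7350

Z_qwt ≈ 85.7 Ω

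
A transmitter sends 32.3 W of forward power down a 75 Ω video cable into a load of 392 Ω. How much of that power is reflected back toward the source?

P_reflected ≈ 14.9 W

Γ = (392 − 75)/(392 + 75) = 0.679
|Γ|² = 0.461
P_refl = |Γ|²·P_inc = 14.9 W, P_del = (1 − |Γ|²)·P_inc = 17.4 W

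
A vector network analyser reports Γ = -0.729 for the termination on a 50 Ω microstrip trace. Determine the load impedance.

Z_L = Z_0·(1 + Γ)/(1 − Γ) = 50·(0.271)/(1.73)

Z_L ≈ 7.84 Ω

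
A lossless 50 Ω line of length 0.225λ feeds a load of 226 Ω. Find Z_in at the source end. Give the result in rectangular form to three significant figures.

Z_in ≈ 11.3 − j7.52 Ω

βl = 2π × 0.225 = 81°
tan(βl) = tan(81°) = 6.31
Z_in = Z_0·(Z_L + jZ_0·tanβl)/(Z_0 + jZ_L·tanβl)
     = 50·(226 + j316)/(50 + j1430)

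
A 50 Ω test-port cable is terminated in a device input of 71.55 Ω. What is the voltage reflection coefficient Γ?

Γ = 0.177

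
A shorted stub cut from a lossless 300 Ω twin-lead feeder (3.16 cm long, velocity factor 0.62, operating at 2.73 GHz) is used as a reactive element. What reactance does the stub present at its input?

X_in ≈ -69.4 Ω (capacitive)

λ = v/f = 0.62·c / 2.73 GHz = 0.0681 m
βl = 2π·l/λ = 2π × 0.464 = 167°
tan(βl) = -0.231
For a shorted stub, Z_in = jZ_0·tan(βl)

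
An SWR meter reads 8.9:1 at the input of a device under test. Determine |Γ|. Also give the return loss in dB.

|Γ| ≈ 0.798; return loss ≈ 1.96 dB

|Γ| = (S − 1)/(S + 1) = (8.9 − 1)/(8.9 + 1) = 7.9/9.9
RL = −20·log₁₀|Γ| = −20·log₁₀(0.798)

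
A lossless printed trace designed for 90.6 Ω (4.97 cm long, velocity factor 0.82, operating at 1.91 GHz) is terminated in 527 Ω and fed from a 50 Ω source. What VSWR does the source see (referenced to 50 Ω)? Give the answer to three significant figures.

VSWR ≈ 7.43

λ = v/f = 0.82·c / 1.91 GHz = 0.129 m
βl = 2π·l/λ = 2π × 0.386 = 139°
tan(βl) = -0.872
Z_in = Z_0·(Z_L + jZ_0·tanβl)/(Z_0 + jZ_L·tanβl) = 34.7 + j97.1 Ω
Γ_s = (Z_in − Z_s)/(Z_in + Z_s) = (-15.3 + j97.1)/(84.7 + j97.1), |Γ_s| = 0.763
VSWR = (1 + |Γ_s|)/(1 − |Γ_s|)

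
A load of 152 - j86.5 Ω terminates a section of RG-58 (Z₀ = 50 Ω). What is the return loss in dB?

RL ≈ 4.31 dB

Γ = (102 − j86.5)/(202 − j86.5), |Γ| = 0.609
RL = −20·log₁₀|Γ| = −20·log₁₀(0.609)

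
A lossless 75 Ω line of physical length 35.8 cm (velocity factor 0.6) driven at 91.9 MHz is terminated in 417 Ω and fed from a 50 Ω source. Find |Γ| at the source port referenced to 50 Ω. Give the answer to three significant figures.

λ = v/f = 0.6·c / 91.9 MHz = 1.96 m
βl = 2π·l/λ = 2π × 0.183 = 65.8°
tan(βl) = 2.23
Z_in = Z_0·(Z_L + jZ_0·tanβl)/(Z_0 + jZ_L·tanβl) = 16.1 − j32.4 Ω
Γ_s = (Z_in − Z_s)/(Z_in + Z_s) = (-33.9 − j32.4)/(66.1 − j32.4), |Γ_s| = 0.637

|Γ| ≈ 0.637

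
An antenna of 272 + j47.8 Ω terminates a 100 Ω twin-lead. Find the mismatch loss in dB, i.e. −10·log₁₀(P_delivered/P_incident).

Γ = (172 + j47.8)/(372 + j47.8), |Γ| = 0.476
|Γ|² = 0.227, so P_del/P_inc = 1 − |Γ|² = 0.773
ML = −10·log₁₀(1 − |Γ|²)

mismatch loss ≈ 1.12 dB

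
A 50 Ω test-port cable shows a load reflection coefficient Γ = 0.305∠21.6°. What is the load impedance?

Z_L = Z_0·(1 + Γ)/(1 − Γ) = 50·(1.28 + j0.112)/(0.716 − j0.112)

Z_L ≈ 86.2 + j21.4 Ω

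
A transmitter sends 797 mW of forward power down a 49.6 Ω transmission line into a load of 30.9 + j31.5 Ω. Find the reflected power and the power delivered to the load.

P_reflected ≈ 143 mW; P_delivered ≈ 654 mW

|Γ| = |(-18.7 + j31.5)/(80.5 + j31.5)| = 0.424
|Γ|² = 0.18
P_refl = |Γ|²·P_inc = 143 mW, P_del = (1 − |Γ|²)·P_inc = 654 mW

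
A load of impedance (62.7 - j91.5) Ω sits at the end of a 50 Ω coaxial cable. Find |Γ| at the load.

|Γ| ≈ 0.636

Γ = (Z_L − Z_0)/(Z_L + Z_0) = (12.7 − j91.5)/(112.7 − j91.5)
|Γ| = 92.4/145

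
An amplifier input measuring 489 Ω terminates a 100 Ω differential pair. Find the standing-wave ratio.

Γ = (489 − 100)/(489 + 100) = 0.66
VSWR = (1 + 0.66)/(1 − 0.66)

VSWR ≈ 4.89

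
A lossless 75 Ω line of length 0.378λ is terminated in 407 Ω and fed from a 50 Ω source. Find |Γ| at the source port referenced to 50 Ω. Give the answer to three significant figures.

|Γ| ≈ 0.714

βl = 2π × 0.378 = 136°
tan(βl) = -0.963
Z_in = Z_0·(Z_L + jZ_0·tanβl)/(Z_0 + jZ_L·tanβl) = 27.7 + j72.6 Ω
Γ_s = (Z_in − Z_s)/(Z_in + Z_s) = (-22.3 + j72.6)/(77.7 + j72.6), |Γ_s| = 0.714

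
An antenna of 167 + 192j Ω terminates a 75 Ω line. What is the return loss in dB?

Γ = (92 + j192)/(242 + j192), |Γ| = 0.689
RL = −20·log₁₀|Γ| = −20·log₁₀(0.689)

RL ≈ 3.23 dB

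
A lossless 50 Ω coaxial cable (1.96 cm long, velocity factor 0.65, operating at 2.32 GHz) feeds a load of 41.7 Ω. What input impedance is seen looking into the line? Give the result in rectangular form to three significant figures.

λ = v/f = 0.65·c / 2.32 GHz = 0.0841 m
βl = 2π·l/λ = 2π × 0.233 = 83.9°
tan(βl) = tan(83.9°) = 9.43
Z_in = Z_0·(Z_L + jZ_0·tanβl)/(Z_0 + jZ_L·tanβl)
     = 50·(41.7 + j472)/(50 + j393)

Z_in ≈ 59.7 + j2.28 Ω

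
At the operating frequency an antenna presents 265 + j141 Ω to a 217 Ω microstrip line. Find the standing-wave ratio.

Γ = (Z_L − Z_0)/(Z_L + Z_0) = (48 + j141)/(482 + j141)
|Γ| = 149/502 = 0.297
VSWR = (1 + |Γ|)/(1 − |Γ|) = 1.3/0.703

VSWR ≈ 1.84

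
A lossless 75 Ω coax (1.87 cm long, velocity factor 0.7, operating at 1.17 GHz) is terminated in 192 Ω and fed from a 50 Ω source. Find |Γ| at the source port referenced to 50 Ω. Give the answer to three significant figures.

λ = v/f = 0.7·c / 1.17 GHz = 0.179 m
βl = 2π·l/λ = 2π × 0.104 = 37.5°
tan(βl) = 0.768
Z_in = Z_0·(Z_L + jZ_0·tanβl)/(Z_0 + jZ_L·tanβl) = 62.8 − j65.8 Ω
Γ_s = (Z_in − Z_s)/(Z_in + Z_s) = (12.8 − j65.8)/(113 − j65.8), |Γ_s| = 0.513

|Γ| ≈ 0.513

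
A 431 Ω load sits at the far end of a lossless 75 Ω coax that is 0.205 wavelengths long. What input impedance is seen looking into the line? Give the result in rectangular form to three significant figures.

βl = 2π × 0.205 = 73.8°
tan(βl) = tan(73.8°) = 3.44
Z_in = Z_0·(Z_L + jZ_0·tanβl)/(Z_0 + jZ_L·tanβl)
     = 75·(431 + j258)/(75 + j1480)

Z_in ≈ 14.1 − j21.1 Ω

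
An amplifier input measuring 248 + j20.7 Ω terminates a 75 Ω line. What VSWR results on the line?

VSWR ≈ 3.33

Γ = (Z_L − Z_0)/(Z_L + Z_0) = (173 + j20.7)/(323 + j20.7)
|Γ| = 174/324 = 0.538
VSWR = (1 + |Γ|)/(1 − |Γ|) = 1.54/0.462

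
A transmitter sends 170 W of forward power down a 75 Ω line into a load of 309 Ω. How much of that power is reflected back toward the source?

P_reflected ≈ 63.1 W

Γ = (309 − 75)/(309 + 75) = 0.609
|Γ|² = 0.371
P_refl = |Γ|²·P_inc = 63.1 W, P_del = (1 − |Γ|²)·P_inc = 107 W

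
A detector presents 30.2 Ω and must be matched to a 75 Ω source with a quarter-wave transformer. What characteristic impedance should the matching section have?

Z_qwt ≈ 47.6 Ω

Z_qwt = √(Z_0·R_L) = √(75 × 30.2) = √2265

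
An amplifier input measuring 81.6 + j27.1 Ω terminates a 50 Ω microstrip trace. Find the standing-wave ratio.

Γ = (Z_L − Z_0)/(Z_L + Z_0) = (31.6 + j27.1)/(131.6 + j27.1)
|Γ| = 41.6/134 = 0.31
VSWR = (1 + |Γ|)/(1 − |Γ|) = 1.31/0.69

VSWR ≈ 1.9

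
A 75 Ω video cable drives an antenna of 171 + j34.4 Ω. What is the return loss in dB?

Γ = (96 + j34.4)/(246 + j34.4), |Γ| = 0.411
RL = −20·log₁₀|Γ| = −20·log₁₀(0.411)

RL ≈ 7.73 dB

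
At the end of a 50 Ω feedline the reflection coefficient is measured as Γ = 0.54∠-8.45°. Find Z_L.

Z_L ≈ 159 − j35.5 Ω

Z_L = Z_0·(1 + Γ)/(1 − Γ) = 50·(1.53 − j0.0794)/(0.466 + j0.0794)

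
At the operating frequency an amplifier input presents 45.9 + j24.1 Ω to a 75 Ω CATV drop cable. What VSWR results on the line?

VSWR ≈ 1.88

Γ = (Z_L − Z_0)/(Z_L + Z_0) = (-29.1 + j24.1)/(120.9 + j24.1)
|Γ| = 37.8/123 = 0.306
VSWR = (1 + |Γ|)/(1 − |Γ|) = 1.31/0.694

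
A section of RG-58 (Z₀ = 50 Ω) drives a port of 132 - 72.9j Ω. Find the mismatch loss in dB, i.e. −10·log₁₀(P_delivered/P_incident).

Γ = (82 − j72.9)/(182 − j72.9), |Γ| = 0.56
|Γ|² = 0.313, so P_del/P_inc = 1 − |Γ|² = 0.687
ML = −10·log₁₀(1 − |Γ|²)

mismatch loss ≈ 1.63 dB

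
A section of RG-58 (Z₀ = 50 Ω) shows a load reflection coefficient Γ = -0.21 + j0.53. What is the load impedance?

Z_L = Z_0·(1 + Γ)/(1 − Γ) = 50·(0.79 + j0.53)/(1.21 − j0.53)

Z_L ≈ 19.3 + j30.4 Ω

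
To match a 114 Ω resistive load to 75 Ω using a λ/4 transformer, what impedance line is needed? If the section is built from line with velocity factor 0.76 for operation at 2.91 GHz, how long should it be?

Z_qwt = √(Z_0·R_L) = √(75 × 114) = √8550
λ = 0.76·c/f = 0.0784 m, so l = λ/4 = 0.0196 m

Z_qwt ≈ 92.5 Ω; length ≈ 1.96 cm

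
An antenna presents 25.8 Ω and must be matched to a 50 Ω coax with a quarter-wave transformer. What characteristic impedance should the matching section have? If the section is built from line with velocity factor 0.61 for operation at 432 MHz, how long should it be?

Z_qwt = √(Z_0·R_L) = √(50 × 25.8) = √1290
λ = 0.61·c/f = 0.424 m, so l = λ/4 = 0.106 m

Z_qwt ≈ 35.9 Ω; length ≈ 10.6 cm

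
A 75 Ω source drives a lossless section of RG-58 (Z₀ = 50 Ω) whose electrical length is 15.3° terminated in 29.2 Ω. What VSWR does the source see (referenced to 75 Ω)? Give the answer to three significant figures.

VSWR ≈ 2.49

tan(βl) = 0.274
Z_in = Z_0·(Z_L + jZ_0·tanβl)/(Z_0 + jZ_L·tanβl) = 30.6 + j8.79 Ω
Γ_s = (Z_in − Z_s)/(Z_in + Z_s) = (-44.4 + j8.79)/(106 + j8.79), |Γ_s| = 0.427
VSWR = (1 + |Γ_s|)/(1 − |Γ_s|)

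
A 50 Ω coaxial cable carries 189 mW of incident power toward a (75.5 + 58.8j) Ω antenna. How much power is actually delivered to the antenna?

|Γ| = |(25.5 + j58.8)/(125.5 + j58.8)| = 0.462
|Γ|² = 0.214
P_refl = |Γ|²·P_inc = 40.4 mW, P_del = (1 − |Γ|²)·P_inc = 149 mW

P_delivered ≈ 149 mW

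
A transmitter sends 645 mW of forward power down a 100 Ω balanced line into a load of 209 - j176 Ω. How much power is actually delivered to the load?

|Γ| = |(109 − j176)/(309 − j176)| = 0.582
|Γ|² = 0.339
P_refl = |Γ|²·P_inc = 219 mW, P_del = (1 − |Γ|²)·P_inc = 426 mW

P_delivered ≈ 426 mW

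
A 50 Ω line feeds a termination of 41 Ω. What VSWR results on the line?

Γ = (41 − 50)/(41 + 50) = -0.0989
VSWR = (1 + 0.0989)/(1 − 0.0989)

VSWR ≈ 1.22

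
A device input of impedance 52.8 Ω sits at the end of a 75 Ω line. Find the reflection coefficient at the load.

Γ = -0.174

Γ = (Z_L − Z_0)/(Z_L + Z_0) = (52.8 − 75)/(52.8 + 75) = -22.2/127.8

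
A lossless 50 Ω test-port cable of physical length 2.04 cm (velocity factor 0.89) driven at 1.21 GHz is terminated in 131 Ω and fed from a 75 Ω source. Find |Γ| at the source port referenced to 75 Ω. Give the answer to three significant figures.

|Γ| ≈ 0.425

λ = v/f = 0.89·c / 1.21 GHz = 0.221 m
βl = 2π·l/λ = 2π × 0.0924 = 33.3°
tan(βl) = 0.656
Z_in = Z_0·(Z_L + jZ_0·tanβl)/(Z_0 + jZ_L·tanβl) = 47.4 − j48.6 Ω
Γ_s = (Z_in − Z_s)/(Z_in + Z_s) = (-27.6 − j48.6)/(122 − j48.6), |Γ_s| = 0.425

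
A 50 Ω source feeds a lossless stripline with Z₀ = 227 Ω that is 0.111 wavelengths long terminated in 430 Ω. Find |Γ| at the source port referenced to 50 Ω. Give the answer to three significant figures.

|Γ| ≈ 0.719

βl = 2π × 0.111 = 40°
tan(βl) = 0.838
Z_in = Z_0·(Z_L + jZ_0·tanβl)/(Z_0 + jZ_L·tanβl) = 208 − j140 Ω
Γ_s = (Z_in − Z_s)/(Z_in + Z_s) = (158 − j140)/(258 − j140), |Γ_s| = 0.719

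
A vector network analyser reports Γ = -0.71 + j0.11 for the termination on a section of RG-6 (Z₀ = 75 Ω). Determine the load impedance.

Z_L = Z_0·(1 + Γ)/(1 − Γ) = 75·(0.29 + j0.11)/(1.71 − j0.11)

Z_L ≈ 12.4 + j5.62 Ω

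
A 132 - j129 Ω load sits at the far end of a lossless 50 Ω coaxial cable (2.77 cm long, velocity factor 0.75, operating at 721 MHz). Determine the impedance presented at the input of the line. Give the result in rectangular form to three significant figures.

λ = v/f = 0.75·c / 721 MHz = 0.312 m
βl = 2π·l/λ = 2π × 0.0888 = 32°
tan(βl) = tan(32°) = 0.624
Z_in = Z_0·(Z_L + jZ_0·tanβl)/(Z_0 + jZ_L·tanβl)
     = 50·(132 − j97.8)/(130 + j82.3)

Z_in ≈ 19.3 − j49.6 Ω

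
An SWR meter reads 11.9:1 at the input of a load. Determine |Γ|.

|Γ| = (S − 1)/(S + 1) = (11.9 − 1)/(11.9 + 1) = 10.9/12.9

|Γ| ≈ 0.845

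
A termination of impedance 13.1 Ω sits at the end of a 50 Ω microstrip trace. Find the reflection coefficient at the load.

Γ = (Z_L − Z_0)/(Z_L + Z_0) = (13.1 − 50)/(13.1 + 50) = -36.9/63.1

Γ = -0.585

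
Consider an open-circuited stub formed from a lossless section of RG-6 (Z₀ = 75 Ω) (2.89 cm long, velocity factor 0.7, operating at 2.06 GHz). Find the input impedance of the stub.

λ = v/f = 0.7·c / 2.06 GHz = 0.102 m
βl = 2π·l/λ = 2π × 0.283 = 102°
tan(βl) = -4.68
For an open-circuited stub, Z_in = −jZ_0·cot(βl) = −jZ_0/tan(βl)

Z_in ≈ +j16 Ω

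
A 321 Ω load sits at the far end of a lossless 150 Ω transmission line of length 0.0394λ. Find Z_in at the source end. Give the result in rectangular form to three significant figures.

βl = 2π × 0.0394 = 14.2°
tan(βl) = tan(14.2°) = 0.253
Z_in = Z_0·(Z_L + jZ_0·tanβl)/(Z_0 + jZ_L·tanβl)
     = 150·(321 + j37.9)/(150 + j81.1)

Z_in ≈ 264 − j105 Ω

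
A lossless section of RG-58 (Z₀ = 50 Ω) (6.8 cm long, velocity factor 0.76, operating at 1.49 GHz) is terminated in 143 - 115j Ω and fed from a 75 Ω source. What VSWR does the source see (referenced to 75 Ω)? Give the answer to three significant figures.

λ = v/f = 0.76·c / 1.49 GHz = 0.153 m
βl = 2π·l/λ = 2π × 0.444 = 160°
tan(βl) = -0.364
Z_in = Z_0·(Z_L + jZ_0·tanβl)/(Z_0 + jZ_L·tanβl) = 146 + j115 Ω
Γ_s = (Z_in − Z_s)/(Z_in + Z_s) = (70.6 + j115)/(221 + j115), |Γ_s| = 0.541
VSWR = (1 + |Γ_s|)/(1 − |Γ_s|)

VSWR ≈ 3.36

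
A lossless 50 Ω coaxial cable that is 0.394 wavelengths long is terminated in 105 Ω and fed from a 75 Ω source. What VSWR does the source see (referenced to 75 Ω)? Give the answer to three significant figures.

VSWR ≈ 2.17

βl = 2π × 0.394 = 142°
tan(βl) = -0.786
Z_in = Z_0·(Z_L + jZ_0·tanβl)/(Z_0 + jZ_L·tanβl) = 45.6 + j36 Ω
Γ_s = (Z_in − Z_s)/(Z_in + Z_s) = (-29.4 + j36)/(121 + j36), |Γ_s| = 0.369
VSWR = (1 + |Γ_s|)/(1 − |Γ_s|)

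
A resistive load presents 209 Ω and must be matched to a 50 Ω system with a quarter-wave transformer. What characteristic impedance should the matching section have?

Z_qwt ≈ 102 Ω

Z_qwt = √(Z_0·R_L) = √(50 × 209) = √10450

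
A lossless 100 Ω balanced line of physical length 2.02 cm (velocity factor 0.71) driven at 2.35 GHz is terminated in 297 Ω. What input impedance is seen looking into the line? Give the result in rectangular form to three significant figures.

Z_in ≈ 34.6 − j15.2 Ω

λ = v/f = 0.71·c / 2.35 GHz = 0.0906 m
βl = 2π·l/λ = 2π × 0.223 = 80.2°
tan(βl) = tan(80.2°) = 5.81
Z_in = Z_0·(Z_L + jZ_0·tanβl)/(Z_0 + jZ_L·tanβl)
     = 100·(297 + j581)/(100 + j1730)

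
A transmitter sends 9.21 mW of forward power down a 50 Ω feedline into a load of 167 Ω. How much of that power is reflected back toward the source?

P_reflected ≈ 2.68 mW

Γ = (167 − 50)/(167 + 50) = 0.539
|Γ|² = 0.291
P_refl = |Γ|²·P_inc = 2.68 mW, P_del = (1 − |Γ|²)·P_inc = 6.53 mW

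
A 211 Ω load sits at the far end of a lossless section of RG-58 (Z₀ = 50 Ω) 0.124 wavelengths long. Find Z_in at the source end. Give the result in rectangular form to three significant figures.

βl = 2π × 0.124 = 44.6°
tan(βl) = tan(44.6°) = 0.988
Z_in = Z_0·(Z_L + jZ_0·tanβl)/(Z_0 + jZ_L·tanβl)
     = 50·(211 + j49.4)/(50 + j208)

Z_in ≈ 22.7 − j45.2 Ω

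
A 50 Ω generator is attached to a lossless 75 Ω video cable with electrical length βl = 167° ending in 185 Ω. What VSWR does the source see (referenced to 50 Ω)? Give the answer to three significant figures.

tan(βl) = -0.231
Z_in = Z_0·(Z_L + jZ_0·tanβl)/(Z_0 + jZ_L·tanβl) = 147 + j66.5 Ω
Γ_s = (Z_in − Z_s)/(Z_in + Z_s) = (97.1 + j66.5)/(197 + j66.5), |Γ_s| = 0.566
VSWR = (1 + |Γ_s|)/(1 − |Γ_s|)

VSWR ≈ 3.61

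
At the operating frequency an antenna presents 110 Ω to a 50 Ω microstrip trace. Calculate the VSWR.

For a purely resistive load, VSWR = R_L/Z_0 or Z_0/R_L (whichever > 1) = 110/50

VSWR ≈ 2.2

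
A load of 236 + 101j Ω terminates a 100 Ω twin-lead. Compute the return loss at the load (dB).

RL ≈ 6.32 dB

Γ = (136 + j101)/(336 + j101), |Γ| = 0.483
RL = −20·log₁₀|Γ| = −20·log₁₀(0.483)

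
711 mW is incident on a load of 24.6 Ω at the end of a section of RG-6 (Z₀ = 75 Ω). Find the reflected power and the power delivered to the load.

Γ = (24.6 − 75)/(24.6 + 75) = -0.506
|Γ|² = 0.256
P_refl = |Γ|²·P_inc = 182 mW, P_del = (1 − |Γ|²)·P_inc = 529 mW

P_reflected ≈ 182 mW; P_delivered ≈ 529 mW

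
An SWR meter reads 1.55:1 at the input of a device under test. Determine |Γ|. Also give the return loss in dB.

|Γ| ≈ 0.216; return loss ≈ 13.3 dB

|Γ| = (S − 1)/(S + 1) = (1.55 − 1)/(1.55 + 1) = 0.55/2.55
RL = −20·log₁₀|Γ| = −20·log₁₀(0.216)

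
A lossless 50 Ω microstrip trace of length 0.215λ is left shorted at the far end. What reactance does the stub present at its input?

X_in ≈ 224 Ω (inductive)

βl = 2π × 0.215 = 77.4°
tan(βl) = 4.47
For a shorted stub, Z_in = jZ_0·tan(βl)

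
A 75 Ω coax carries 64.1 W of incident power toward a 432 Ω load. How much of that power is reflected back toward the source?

P_reflected ≈ 31.8 W

Γ = (432 − 75)/(432 + 75) = 0.704
|Γ|² = 0.496
P_refl = |Γ|²·P_inc = 31.8 W, P_del = (1 − |Γ|²)·P_inc = 32.3 W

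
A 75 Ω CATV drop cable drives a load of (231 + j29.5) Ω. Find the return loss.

Γ = (156 + j29.5)/(306 + j29.5), |Γ| = 0.516
RL = −20·log₁₀|Γ| = −20·log₁₀(0.516)

RL ≈ 5.74 dB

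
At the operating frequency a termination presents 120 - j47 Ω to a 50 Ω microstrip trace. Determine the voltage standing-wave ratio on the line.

VSWR ≈ 2.83

Γ = (Z_L − Z_0)/(Z_L + Z_0) = (70 − j47)/(170 − j47)
|Γ| = 84.3/176 = 0.478
VSWR = (1 + |Γ|)/(1 − |Γ|) = 1.48/0.522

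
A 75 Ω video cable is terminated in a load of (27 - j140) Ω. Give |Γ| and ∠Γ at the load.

Γ ≈ 0.854 ∠ -55°

Γ = (Z_L − Z_0)/(Z_L + Z_0) = (-48 − j140)/(102 − j140)
|Γ| = 148/173 = 0.854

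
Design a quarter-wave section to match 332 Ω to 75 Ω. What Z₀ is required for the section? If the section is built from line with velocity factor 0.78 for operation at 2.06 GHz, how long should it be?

Z_qwt = √(Z_0·R_L) = √(75 × 332) = √24900
λ = 0.78·c/f = 0.114 m, so l = λ/4 = 0.0284 m

Z_qwt ≈ 158 Ω; length ≈ 2.84 cm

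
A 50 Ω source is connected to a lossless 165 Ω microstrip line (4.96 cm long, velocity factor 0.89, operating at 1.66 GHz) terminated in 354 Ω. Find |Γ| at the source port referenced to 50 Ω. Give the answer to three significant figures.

|Γ| ≈ 0.416

λ = v/f = 0.89·c / 1.66 GHz = 0.161 m
βl = 2π·l/λ = 2π × 0.308 = 111°
tan(βl) = -2.6
Z_in = Z_0·(Z_L + jZ_0·tanβl)/(Z_0 + jZ_L·tanβl) = 85.5 + j48.1 Ω
Γ_s = (Z_in − Z_s)/(Z_in + Z_s) = (35.5 + j48.1)/(136 + j48.1), |Γ_s| = 0.416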